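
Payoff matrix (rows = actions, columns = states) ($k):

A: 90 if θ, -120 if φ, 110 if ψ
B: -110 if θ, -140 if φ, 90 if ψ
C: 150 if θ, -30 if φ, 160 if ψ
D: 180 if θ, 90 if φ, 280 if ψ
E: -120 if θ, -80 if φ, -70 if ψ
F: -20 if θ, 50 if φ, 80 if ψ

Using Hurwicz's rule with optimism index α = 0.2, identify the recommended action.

D

A: 0.2·110 + 0.8·(-120) = -74
B: 0.2·90 + 0.8·(-140) = -94
C: 0.2·160 + 0.8·(-30) = 8
D: 0.2·280 + 0.8·90 = 128
E: 0.2·(-70) + 0.8·(-120) = -110
F: 0.2·80 + 0.8·(-20) = 0
Highest Hurwicz score = 128 → D.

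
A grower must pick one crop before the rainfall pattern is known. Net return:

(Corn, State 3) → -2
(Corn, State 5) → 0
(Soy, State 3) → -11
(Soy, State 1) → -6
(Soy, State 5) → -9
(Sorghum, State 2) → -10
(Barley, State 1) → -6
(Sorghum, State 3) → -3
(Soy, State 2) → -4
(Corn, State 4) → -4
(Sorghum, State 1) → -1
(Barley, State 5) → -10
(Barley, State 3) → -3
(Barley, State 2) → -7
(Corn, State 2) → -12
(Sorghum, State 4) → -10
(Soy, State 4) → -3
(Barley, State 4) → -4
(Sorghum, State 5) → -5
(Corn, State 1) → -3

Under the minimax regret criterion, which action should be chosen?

Sorghum

Column bests: State 1=-1, State 2=-4, State 3=-2, State 4=-3, State 5=0.
Corn regrets: 2, 8, 0, 1, 0 → max 8
Soy regrets: 5, 0, 9, 0, 9 → max 9
Barley regrets: 5, 3, 1, 1, 10 → max 10
Sorghum regrets: 0, 6, 1, 7, 5 → max 7
Smallest max regret = 7 → Sorghum.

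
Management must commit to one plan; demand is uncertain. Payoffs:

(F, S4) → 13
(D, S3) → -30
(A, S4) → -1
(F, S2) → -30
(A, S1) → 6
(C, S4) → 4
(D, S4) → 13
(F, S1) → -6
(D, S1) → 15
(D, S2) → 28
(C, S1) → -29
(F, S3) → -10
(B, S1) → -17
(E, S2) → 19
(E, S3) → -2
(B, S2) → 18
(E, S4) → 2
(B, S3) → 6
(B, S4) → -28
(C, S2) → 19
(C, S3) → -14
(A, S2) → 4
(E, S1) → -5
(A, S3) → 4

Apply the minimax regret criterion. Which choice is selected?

E

Column bests: S1=15, S2=28, S3=6, S4=13.
A regrets: 9, 24, 2, 14 → max 24
B regrets: 32, 10, 0, 41 → max 41
C regrets: 44, 9, 20, 9 → max 44
D regrets: 0, 0, 36, 0 → max 36
E regrets: 20, 9, 8, 11 → max 20
F regrets: 21, 58, 16, 0 → max 58
Smallest max regret = 20 → E.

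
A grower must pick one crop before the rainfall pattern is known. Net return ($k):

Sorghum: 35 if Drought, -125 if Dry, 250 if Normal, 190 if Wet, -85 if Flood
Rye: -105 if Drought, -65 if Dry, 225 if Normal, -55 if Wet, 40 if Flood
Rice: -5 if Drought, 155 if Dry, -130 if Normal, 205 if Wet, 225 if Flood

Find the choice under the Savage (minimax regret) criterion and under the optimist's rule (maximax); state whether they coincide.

Column bests: Drought=35, Dry=155, Normal=250, Wet=205, Flood=225.
Sorghum regrets: 0, 280, 0, 15, 310 → max 310
Rye regrets: 140, 220, 25, 260, 185 → max 260
Rice regrets: 40, 0, 380, 0, 0 → max 380
Smallest max regret = 260 → Rye.
Row maxima: Sorghum=250, Rye=225, Rice=225
Best best-case = 250 → Sorghum.

minimax regret → Rye; maximax → Sorghum (disagree)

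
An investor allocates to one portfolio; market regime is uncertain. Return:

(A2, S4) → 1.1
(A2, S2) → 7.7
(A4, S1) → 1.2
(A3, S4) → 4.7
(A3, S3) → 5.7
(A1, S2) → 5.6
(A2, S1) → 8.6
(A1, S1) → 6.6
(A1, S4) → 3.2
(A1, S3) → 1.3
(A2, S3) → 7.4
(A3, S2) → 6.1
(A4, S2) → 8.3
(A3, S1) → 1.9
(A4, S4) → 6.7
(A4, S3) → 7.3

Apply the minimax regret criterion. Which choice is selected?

Column bests: S1=8.6, S2=8.3, S3=7.4, S4=6.7.
A1 regrets: 2.0, 2.7, 6.1, 3.5 → max 6.1
A2 regrets: 0.0, 0.6, 0.0, 5.6 → max 5.6
A3 regrets: 6.7, 2.2, 1.7, 2.0 → max 6.7
A4 regrets: 7.4, 0.0, 0.1, 0.0 → max 7.4
Smallest max regret = 5.6 → A2.

A2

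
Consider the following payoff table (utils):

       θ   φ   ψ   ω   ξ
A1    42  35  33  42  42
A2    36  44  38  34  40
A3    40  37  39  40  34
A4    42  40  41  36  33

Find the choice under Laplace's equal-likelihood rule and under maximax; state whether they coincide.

Row averages: A1=38.8, A2=38.4, A3=38, A4=38.4
Highest average = 38.8 → A1.
Row maxima: A1=42, A2=44, A3=40, A4=42
Best best-case = 44 → A2.

laplace → A1; maximax → A2 (disagree)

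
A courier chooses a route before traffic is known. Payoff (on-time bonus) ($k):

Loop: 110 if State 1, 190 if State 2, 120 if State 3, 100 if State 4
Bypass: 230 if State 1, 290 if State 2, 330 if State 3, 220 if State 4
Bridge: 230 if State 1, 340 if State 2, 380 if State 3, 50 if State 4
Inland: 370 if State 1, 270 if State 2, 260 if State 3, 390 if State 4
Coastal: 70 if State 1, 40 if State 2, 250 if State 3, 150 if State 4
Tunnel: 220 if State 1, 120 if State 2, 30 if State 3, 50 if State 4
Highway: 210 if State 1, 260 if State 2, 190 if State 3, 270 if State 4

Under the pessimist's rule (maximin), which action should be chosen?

Row minima: Loop=100, Bypass=220, Bridge=50, Inland=260, Coastal=40, Tunnel=30, Highway=190
Best worst-case = 260 → Inland.

Inland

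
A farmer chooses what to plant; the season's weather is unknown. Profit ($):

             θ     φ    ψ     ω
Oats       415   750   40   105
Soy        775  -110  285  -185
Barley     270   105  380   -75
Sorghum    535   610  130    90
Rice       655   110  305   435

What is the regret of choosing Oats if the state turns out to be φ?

Best payoff under φ is 750.
Regret = 750 − 750 = 0.

0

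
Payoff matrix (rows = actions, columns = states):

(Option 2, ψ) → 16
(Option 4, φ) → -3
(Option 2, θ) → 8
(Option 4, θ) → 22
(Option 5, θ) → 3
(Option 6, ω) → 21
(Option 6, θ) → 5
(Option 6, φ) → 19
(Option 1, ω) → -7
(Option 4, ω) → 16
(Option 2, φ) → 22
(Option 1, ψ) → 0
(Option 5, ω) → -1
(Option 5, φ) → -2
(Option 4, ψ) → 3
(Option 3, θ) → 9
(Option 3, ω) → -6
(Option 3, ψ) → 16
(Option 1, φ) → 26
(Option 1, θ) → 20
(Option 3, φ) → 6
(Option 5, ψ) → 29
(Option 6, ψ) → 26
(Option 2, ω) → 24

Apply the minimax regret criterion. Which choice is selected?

Column bests: θ=22, φ=26, ψ=29, ω=24.
Option 1 regrets: 2, 0, 29, 31 → max 31
Option 2 regrets: 14, 4, 13, 0 → max 14
Option 3 regrets: 13, 20, 13, 30 → max 30
Option 4 regrets: 0, 29, 26, 8 → max 29
Option 5 regrets: 19, 28, 0, 25 → max 28
Option 6 regrets: 17, 7, 3, 3 → max 17
Smallest max regret = 14 → Option 2.

Option 2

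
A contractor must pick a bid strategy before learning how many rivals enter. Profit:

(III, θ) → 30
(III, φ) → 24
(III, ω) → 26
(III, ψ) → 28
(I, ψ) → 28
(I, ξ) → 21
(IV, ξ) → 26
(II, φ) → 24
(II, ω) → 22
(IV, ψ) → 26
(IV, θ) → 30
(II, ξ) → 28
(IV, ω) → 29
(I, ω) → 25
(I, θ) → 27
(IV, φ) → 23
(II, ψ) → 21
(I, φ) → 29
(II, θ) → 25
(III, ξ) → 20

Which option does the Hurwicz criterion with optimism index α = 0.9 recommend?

I: 0.9·29 + 0.1·21 = 28.2
II: 0.9·28 + 0.1·21 = 27.3
III: 0.9·30 + 0.1·20 = 29
IV: 0.9·30 + 0.1·23 = 29.3
Highest Hurwicz score = 29.3 → IV.

IV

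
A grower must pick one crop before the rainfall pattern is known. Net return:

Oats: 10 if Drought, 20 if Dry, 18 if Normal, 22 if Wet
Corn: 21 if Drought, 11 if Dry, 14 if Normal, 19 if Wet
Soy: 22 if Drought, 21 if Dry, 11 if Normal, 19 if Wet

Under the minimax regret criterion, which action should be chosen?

Soy

Column bests: Drought=22, Dry=21, Normal=18, Wet=22.
Oats regrets: 12, 1, 0, 0 → max 12
Corn regrets: 1, 10, 4, 3 → max 10
Soy regrets: 0, 0, 7, 3 → max 7
Smallest max regret = 7 → Soy.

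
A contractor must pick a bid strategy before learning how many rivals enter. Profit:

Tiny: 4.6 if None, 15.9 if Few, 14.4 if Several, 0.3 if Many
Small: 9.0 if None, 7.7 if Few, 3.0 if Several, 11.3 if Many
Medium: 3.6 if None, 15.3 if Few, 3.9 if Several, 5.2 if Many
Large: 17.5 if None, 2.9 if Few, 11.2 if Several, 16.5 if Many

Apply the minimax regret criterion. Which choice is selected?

Column bests: None=17.5, Few=15.9, Several=14.4, Many=16.5.
Tiny regrets: 12.9, 0.0, 0.0, 16.2 → max 16.2
Small regrets: 8.5, 8.2, 11.4, 5.2 → max 11.4
Medium regrets: 13.9, 0.6, 10.5, 11.3 → max 13.9
Large regrets: 0.0, 13.0, 3.2, 0.0 → max 13.0
Smallest max regret = 11.4 → Small.

Small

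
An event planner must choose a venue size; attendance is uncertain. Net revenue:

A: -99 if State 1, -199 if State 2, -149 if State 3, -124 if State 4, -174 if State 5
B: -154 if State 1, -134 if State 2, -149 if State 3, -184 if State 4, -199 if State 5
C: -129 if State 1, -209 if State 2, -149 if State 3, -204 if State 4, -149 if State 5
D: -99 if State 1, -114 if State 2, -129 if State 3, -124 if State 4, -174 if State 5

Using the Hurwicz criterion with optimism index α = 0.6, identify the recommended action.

D

A: 0.6·(-99) + 0.4·(-199) = -139
B: 0.6·(-134) + 0.4·(-199) = -160
C: 0.6·(-129) + 0.4·(-209) = -161
D: 0.6·(-99) + 0.4·(-174) = -129
Highest Hurwicz score = -129 → D.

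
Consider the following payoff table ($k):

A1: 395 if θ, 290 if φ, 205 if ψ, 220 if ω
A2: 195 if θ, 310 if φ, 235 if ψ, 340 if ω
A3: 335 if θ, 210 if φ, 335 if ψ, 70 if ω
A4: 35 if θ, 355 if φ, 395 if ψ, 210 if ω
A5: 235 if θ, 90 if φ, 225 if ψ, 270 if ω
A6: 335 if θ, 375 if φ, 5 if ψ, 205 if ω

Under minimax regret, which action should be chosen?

Column bests: θ=395, φ=375, ψ=395, ω=340.
A1 regrets: 0, 85, 190, 120 → max 190
A2 regrets: 200, 65, 160, 0 → max 200
A3 regrets: 60, 165, 60, 270 → max 270
A4 regrets: 360, 20, 0, 130 → max 360
A5 regrets: 160, 285, 170, 70 → max 285
A6 regrets: 60, 0, 390, 135 → max 390
Smallest max regret = 190 → A1.

A1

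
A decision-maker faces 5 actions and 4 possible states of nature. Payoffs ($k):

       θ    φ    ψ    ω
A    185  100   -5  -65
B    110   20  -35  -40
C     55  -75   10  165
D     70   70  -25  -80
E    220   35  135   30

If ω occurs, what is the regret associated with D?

245

Best payoff under ω is 165.
Regret = 165 − (-80) = 245.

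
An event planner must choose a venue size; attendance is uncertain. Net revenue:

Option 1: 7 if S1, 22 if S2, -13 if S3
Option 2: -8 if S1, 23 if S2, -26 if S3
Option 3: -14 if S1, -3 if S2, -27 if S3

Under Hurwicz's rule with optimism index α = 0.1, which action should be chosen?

Option 1: 0.1·22 + 0.9·(-13) = -9.5
Option 2: 0.1·23 + 0.9·(-26) = -21.1
Option 3: 0.1·(-3) + 0.9·(-27) = -24.6
Highest Hurwicz score = -9.5 → Option 1.

Option 1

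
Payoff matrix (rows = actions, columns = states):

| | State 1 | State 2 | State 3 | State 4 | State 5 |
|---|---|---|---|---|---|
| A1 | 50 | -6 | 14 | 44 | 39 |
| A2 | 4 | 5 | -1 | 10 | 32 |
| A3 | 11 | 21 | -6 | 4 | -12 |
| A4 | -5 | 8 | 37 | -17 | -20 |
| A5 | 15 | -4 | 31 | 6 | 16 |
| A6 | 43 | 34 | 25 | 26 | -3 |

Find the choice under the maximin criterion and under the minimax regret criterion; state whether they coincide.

maximin → A2; minimax regret → A5 (disagree)

Row minima: A1=-6, A2=-1, A3=-12, A4=-20, A5=-4, A6=-3
Best worst-case = -1 → A2.
Column bests: State 1=50, State 2=34, State 3=37, State 4=44, State 5=39.
A1 regrets: 0, 40, 23, 0, 0 → max 40
A2 regrets: 46, 29, 38, 34, 7 → max 46
A3 regrets: 39, 13, 43, 40, 51 → max 51
A4 regrets: 55, 26, 0, 61, 59 → max 61
A5 regrets: 35, 38, 6, 38, 23 → max 38
A6 regrets: 7, 0, 12, 18, 42 → max 42
Smallest max regret = 38 → A5.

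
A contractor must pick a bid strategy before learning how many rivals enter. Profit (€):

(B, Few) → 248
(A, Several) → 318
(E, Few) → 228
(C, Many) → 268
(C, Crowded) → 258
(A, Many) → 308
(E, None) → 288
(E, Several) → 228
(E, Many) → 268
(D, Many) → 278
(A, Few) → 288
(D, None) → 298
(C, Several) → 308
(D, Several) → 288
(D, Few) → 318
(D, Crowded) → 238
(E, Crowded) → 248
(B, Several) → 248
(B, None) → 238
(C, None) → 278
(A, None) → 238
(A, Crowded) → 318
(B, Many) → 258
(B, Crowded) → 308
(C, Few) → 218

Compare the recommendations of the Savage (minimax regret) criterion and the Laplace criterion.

minimax regret → A; laplace → A (agree)

Column bests: None=298, Few=318, Several=318, Many=308, Crowded=318.
A regrets: 60, 30, 0, 0, 0 → max 60
B regrets: 60, 70, 70, 50, 10 → max 70
C regrets: 20, 100, 10, 40, 60 → max 100
D regrets: 0, 0, 30, 30, 80 → max 80
E regrets: 10, 90, 90, 40, 70 → max 90
Smallest max regret = 60 → A.
Row averages: A=294, B=260, C=266, D=284, E=252
Highest average = 294 → A.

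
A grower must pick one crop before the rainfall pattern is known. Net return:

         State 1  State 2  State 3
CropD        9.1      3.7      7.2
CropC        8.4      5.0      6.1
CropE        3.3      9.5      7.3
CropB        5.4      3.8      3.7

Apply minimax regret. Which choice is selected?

Column bests: State 1=9.1, State 2=9.5, State 3=7.3.
CropD regrets: 0.0, 5.8, 0.1 → max 5.8
CropC regrets: 0.7, 4.5, 1.2 → max 4.5
CropE regrets: 5.8, 0.0, 0.0 → max 5.8
CropB regrets: 3.7, 5.7, 3.6 → max 5.7
Smallest max regret = 4.5 → CropC.

CropC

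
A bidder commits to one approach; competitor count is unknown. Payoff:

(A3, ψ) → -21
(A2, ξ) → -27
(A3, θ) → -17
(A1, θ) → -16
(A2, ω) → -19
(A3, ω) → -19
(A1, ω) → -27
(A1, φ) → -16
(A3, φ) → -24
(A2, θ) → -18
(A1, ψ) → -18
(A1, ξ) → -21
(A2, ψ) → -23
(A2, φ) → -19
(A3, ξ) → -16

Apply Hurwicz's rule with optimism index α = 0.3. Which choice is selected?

A1: 0.3·(-16) + 0.7·(-27) = -23.7
A2: 0.3·(-18) + 0.7·(-27) = -24.3
A3: 0.3·(-16) + 0.7·(-24) = -21.6
Highest Hurwicz score = -21.6 → A3.

A3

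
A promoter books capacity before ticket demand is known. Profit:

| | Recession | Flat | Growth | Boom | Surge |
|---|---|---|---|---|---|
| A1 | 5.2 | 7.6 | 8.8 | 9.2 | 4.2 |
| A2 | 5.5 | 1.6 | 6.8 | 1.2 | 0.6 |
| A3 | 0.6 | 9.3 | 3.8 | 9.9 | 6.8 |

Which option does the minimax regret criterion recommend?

Column bests: Recession=5.5, Flat=9.3, Growth=8.8, Boom=9.9, Surge=6.8.
A1 regrets: 0.3, 1.7, 0.0, 0.7, 2.6 → max 2.6
A2 regrets: 0.0, 7.7, 2.0, 8.7, 6.2 → max 8.7
A3 regrets: 4.9, 0.0, 5.0, 0.0, 0.0 → max 5.0
Smallest max regret = 2.6 → A1.

A1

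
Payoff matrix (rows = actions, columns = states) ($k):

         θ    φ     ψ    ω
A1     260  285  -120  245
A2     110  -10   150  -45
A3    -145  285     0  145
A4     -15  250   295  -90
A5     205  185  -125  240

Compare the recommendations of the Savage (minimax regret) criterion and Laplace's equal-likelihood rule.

Column bests: θ=260, φ=285, ψ=295, ω=245.
A1 regrets: 0, 0, 415, 0 → max 415
A2 regrets: 150, 295, 145, 290 → max 295
A3 regrets: 405, 0, 295, 100 → max 405
A4 regrets: 275, 35, 0, 335 → max 335
A5 regrets: 55, 100, 420, 5 → max 420
Smallest max regret = 295 → A2.
Row averages: A1=167.5, A2=51.25, A3=71.25, A4=110, A5=126.25
Highest average = 167.5 → A1.

minimax regret → A2; laplace → A1 (disagree)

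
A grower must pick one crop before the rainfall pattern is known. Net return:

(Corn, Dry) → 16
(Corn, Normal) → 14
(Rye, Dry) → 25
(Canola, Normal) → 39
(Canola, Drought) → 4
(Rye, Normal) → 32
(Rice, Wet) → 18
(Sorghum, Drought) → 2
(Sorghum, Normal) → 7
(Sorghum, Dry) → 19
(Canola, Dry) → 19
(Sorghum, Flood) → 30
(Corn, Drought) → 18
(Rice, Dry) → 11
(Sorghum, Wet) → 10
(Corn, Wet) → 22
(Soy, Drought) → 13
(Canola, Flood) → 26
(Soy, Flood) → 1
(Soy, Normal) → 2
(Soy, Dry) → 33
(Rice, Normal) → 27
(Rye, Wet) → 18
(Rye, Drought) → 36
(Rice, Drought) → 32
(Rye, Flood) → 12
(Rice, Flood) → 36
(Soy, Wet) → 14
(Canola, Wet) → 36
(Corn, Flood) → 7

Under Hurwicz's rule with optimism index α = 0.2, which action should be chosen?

Rice: 0.2·36 + 0.8·11 = 16
Rye: 0.2·36 + 0.8·12 = 16.8
Canola: 0.2·39 + 0.8·4 = 11
Corn: 0.2·22 + 0.8·7 = 10
Soy: 0.2·33 + 0.8·1 = 7.4
Sorghum: 0.2·30 + 0.8·2 = 7.6
Highest Hurwicz score = 16.8 → Rye.

Rye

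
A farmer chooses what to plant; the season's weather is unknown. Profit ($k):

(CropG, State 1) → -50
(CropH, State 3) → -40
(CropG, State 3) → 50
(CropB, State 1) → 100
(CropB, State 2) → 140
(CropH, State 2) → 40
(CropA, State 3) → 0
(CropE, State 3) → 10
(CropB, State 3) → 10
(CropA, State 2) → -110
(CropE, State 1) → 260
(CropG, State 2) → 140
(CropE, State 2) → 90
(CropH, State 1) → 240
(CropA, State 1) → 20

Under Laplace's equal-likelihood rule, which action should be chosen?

Row averages: CropH=80, CropG=140/3, CropA=-30, CropB=250/3, CropE=120
Highest average = 120 → CropE.

CropE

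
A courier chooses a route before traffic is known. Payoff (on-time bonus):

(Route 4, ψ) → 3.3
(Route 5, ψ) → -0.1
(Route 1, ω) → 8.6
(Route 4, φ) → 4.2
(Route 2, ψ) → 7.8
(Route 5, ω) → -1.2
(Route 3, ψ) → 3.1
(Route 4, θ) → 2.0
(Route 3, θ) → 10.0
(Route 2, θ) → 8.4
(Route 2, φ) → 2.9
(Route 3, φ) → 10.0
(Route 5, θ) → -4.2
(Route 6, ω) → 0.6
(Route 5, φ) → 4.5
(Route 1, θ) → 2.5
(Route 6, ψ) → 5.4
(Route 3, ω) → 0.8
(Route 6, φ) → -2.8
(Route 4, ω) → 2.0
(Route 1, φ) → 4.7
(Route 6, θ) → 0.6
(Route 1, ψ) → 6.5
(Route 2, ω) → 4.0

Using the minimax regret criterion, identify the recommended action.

Column bests: θ=10.0, φ=10.0, ψ=7.8, ω=8.6.
Route 1 regrets: 7.5, 5.3, 1.3, 0.0 → max 7.5
Route 2 regrets: 1.6, 7.1, 0.0, 4.6 → max 7.1
Route 3 regrets: 0.0, 0.0, 4.7, 7.8 → max 7.8
Route 4 regrets: 8.0, 5.8, 4.5, 6.6 → max 8.0
Route 5 regrets: 14.2, 5.5, 7.9, 9.8 → max 14.2
Route 6 regrets: 9.4, 12.8, 2.4, 8.0 → max 12.8
Smallest max regret = 7.1 → Route 2.

Route 2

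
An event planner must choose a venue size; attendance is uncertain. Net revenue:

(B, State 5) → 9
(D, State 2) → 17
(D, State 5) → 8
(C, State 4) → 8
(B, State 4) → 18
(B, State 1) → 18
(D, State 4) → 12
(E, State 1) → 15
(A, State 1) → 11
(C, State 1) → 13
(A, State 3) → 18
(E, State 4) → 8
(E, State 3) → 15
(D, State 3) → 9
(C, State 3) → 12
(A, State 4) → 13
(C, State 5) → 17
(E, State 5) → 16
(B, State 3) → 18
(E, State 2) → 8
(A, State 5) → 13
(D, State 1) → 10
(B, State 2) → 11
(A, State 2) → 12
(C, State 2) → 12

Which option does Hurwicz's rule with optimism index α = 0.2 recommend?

A

A: 0.2·18 + 0.8·11 = 12.4
B: 0.2·18 + 0.8·9 = 10.8
C: 0.2·17 + 0.8·8 = 9.8
D: 0.2·17 + 0.8·8 = 9.8
E: 0.2·16 + 0.8·8 = 9.6
Highest Hurwicz score = 12.4 → A.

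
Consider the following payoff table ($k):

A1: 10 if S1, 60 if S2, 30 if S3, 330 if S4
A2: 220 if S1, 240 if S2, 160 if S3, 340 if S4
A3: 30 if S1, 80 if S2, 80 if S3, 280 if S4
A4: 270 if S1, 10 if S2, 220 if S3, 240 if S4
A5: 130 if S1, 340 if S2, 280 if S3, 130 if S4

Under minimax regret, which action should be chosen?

Column bests: S1=270, S2=340, S3=280, S4=340.
A1 regrets: 260, 280, 250, 10 → max 280
A2 regrets: 50, 100, 120, 0 → max 120
A3 regrets: 240, 260, 200, 60 → max 260
A4 regrets: 0, 330, 60, 100 → max 330
A5 regrets: 140, 0, 0, 210 → max 210
Smallest max regret = 120 → A2.

A2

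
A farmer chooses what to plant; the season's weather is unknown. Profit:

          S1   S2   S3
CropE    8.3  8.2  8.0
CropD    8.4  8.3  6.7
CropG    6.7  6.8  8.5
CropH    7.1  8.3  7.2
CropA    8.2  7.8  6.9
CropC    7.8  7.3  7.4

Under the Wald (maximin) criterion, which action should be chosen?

CropE

Row minima: CropE=8.0, CropD=6.7, CropG=6.7, CropH=7.1, CropA=6.9, CropC=7.3
Best worst-case = 8.0 → CropE.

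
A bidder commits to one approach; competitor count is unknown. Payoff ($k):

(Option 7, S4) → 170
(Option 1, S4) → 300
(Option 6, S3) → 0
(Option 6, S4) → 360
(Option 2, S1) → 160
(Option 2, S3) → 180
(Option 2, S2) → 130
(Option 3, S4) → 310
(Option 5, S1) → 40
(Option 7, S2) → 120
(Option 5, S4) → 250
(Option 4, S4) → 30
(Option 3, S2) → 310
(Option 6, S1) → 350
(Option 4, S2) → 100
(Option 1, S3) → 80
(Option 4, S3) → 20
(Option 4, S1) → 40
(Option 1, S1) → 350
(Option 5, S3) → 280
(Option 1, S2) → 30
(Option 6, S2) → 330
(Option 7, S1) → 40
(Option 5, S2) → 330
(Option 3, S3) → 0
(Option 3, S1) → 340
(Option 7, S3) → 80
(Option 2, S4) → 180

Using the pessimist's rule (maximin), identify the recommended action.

Option 2

Row minima: Option 1=30, Option 2=130, Option 3=0, Option 4=20, Option 5=40, Option 6=0, Option 7=40
Best worst-case = 130 → Option 2.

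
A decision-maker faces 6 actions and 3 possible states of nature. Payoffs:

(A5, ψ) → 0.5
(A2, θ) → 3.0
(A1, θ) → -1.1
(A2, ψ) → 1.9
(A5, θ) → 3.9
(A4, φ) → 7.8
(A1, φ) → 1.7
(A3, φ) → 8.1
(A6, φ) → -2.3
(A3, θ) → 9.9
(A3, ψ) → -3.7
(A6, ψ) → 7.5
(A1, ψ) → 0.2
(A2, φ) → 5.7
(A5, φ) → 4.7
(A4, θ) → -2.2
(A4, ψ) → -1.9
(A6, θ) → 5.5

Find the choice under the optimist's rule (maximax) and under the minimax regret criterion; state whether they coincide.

maximax → A3; minimax regret → A2 (disagree)

Row maxima: A1=1.7, A2=5.7, A3=9.9, A4=7.8, A5=4.7, A6=7.5
Best best-case = 9.9 → A3.
Column bests: θ=9.9, φ=8.1, ψ=7.5.
A1 regrets: 11.0, 6.4, 7.3 → max 11.0
A2 regrets: 6.9, 2.4, 5.6 → max 6.9
A3 regrets: 0.0, 0.0, 11.2 → max 11.2
A4 regrets: 12.1, 0.3, 9.4 → max 12.1
A5 regrets: 6.0, 3.4, 7.0 → max 7.0
A6 regrets: 4.4, 10.4, 0.0 → max 10.4
Smallest max regret = 6.9 → A2.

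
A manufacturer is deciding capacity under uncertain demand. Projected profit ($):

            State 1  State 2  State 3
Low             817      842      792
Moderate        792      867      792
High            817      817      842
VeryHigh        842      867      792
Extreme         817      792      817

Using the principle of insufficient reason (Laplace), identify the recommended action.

Row averages: Low=817, Moderate=817, High=2476/3, VeryHigh=2501/3, Extreme=2426/3
Highest average = 2501/3 → VeryHigh.

VeryHigh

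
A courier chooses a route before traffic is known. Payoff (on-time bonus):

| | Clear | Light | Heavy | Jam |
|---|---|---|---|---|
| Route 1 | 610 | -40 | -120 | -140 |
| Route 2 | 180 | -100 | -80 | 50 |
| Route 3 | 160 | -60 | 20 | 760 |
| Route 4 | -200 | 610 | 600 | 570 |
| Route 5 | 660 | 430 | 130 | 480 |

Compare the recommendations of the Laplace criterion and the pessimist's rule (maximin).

laplace → Route 5; maximin → Route 5 (agree)

Row averages: Route 1=77.5, Route 2=12.5, Route 3=220, Route 4=395, Route 5=425
Highest average = 425 → Route 5.
Row minima: Route 1=-140, Route 2=-100, Route 3=-60, Route 4=-200, Route 5=130
Best worst-case = 130 → Route 5.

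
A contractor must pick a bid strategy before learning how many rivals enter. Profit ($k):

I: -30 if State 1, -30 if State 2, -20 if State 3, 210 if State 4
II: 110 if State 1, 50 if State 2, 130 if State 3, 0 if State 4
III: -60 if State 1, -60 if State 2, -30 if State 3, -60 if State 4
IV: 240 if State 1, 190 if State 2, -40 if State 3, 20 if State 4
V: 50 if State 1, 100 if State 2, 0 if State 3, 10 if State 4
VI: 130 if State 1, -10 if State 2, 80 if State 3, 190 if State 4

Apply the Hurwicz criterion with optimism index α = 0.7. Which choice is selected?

IV

I: 0.7·210 + 0.3·(-30) = 138
II: 0.7·130 + 0.3·0 = 91
III: 0.7·(-30) + 0.3·(-60) = -39
IV: 0.7·240 + 0.3·(-40) = 156
V: 0.7·100 + 0.3·0 = 70
VI: 0.7·190 + 0.3·(-10) = 130
Highest Hurwicz score = 156 → IV.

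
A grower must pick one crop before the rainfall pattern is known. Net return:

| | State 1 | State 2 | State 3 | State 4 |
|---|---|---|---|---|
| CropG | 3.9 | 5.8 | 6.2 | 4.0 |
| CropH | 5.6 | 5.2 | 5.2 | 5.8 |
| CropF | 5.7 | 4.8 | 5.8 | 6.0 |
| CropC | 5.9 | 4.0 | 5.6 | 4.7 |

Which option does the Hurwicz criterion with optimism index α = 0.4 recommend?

CropH

CropG: 0.4·6.2 + 0.6·3.9 = 4.82
CropH: 0.4·5.8 + 0.6·5.2 = 5.44
CropF: 0.4·6.0 + 0.6·4.8 = 5.28
CropC: 0.4·5.9 + 0.6·4.0 = 4.76
Highest Hurwicz score = 5.44 → CropH.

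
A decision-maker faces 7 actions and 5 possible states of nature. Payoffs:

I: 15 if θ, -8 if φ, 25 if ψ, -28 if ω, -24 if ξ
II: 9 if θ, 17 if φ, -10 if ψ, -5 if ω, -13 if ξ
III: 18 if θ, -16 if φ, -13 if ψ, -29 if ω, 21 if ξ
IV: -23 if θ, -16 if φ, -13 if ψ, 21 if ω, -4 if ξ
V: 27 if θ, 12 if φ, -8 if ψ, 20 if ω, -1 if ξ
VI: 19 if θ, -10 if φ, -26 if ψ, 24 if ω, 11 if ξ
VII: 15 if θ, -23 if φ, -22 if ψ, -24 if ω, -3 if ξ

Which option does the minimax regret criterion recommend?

Column bests: θ=27, φ=17, ψ=25, ω=24, ξ=21.
I regrets: 12, 25, 0, 52, 45 → max 52
II regrets: 18, 0, 35, 29, 34 → max 35
III regrets: 9, 33, 38, 53, 0 → max 53
IV regrets: 50, 33, 38, 3, 25 → max 50
V regrets: 0, 5, 33, 4, 22 → max 33
VI regrets: 8, 27, 51, 0, 10 → max 51
VII regrets: 12, 40, 47, 48, 24 → max 48
Smallest max regret = 33 → V.

V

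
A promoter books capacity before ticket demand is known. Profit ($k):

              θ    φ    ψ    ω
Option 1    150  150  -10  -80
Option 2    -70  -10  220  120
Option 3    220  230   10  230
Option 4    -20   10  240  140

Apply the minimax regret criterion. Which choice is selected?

Column bests: θ=220, φ=230, ψ=240, ω=230.
Option 1 regrets: 70, 80, 250, 310 → max 310
Option 2 regrets: 290, 240, 20, 110 → max 290
Option 3 regrets: 0, 0, 230, 0 → max 230
Option 4 regrets: 240, 220, 0, 90 → max 240
Smallest max regret = 230 → Option 3.

Option 3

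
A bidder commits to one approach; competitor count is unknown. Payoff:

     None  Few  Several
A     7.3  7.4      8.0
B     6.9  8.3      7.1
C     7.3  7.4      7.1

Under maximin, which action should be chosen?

Row minima: A=7.3, B=6.9, C=7.1
Best worst-case = 7.3 → A.

A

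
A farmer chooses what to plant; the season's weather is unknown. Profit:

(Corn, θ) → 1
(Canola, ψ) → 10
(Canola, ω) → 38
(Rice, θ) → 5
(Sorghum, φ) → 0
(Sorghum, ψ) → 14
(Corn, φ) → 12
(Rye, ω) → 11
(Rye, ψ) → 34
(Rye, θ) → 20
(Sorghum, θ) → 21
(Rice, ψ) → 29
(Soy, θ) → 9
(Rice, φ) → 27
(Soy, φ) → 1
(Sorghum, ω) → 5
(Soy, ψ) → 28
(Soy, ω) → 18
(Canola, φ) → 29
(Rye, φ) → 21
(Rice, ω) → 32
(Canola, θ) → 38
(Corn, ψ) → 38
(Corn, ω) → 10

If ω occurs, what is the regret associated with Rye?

27

Best payoff under ω is 38.
Regret = 38 − 11 = 27.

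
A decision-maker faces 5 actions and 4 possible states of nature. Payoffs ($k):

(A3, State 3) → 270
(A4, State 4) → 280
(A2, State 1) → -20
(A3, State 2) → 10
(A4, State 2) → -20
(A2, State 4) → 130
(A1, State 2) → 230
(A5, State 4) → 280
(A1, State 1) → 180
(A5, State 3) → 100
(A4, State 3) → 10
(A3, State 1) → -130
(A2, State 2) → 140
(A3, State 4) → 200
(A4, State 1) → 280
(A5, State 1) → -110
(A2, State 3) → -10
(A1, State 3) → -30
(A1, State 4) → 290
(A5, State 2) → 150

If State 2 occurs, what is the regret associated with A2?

Best payoff under State 2 is 230.
Regret = 230 − 140 = 90.

90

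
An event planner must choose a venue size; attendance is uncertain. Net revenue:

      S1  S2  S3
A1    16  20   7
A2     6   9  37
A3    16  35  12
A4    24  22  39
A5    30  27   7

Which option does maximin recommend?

Row minima: A1=7, A2=6, A3=12, A4=22, A5=7
Best worst-case = 22 → A4.

A4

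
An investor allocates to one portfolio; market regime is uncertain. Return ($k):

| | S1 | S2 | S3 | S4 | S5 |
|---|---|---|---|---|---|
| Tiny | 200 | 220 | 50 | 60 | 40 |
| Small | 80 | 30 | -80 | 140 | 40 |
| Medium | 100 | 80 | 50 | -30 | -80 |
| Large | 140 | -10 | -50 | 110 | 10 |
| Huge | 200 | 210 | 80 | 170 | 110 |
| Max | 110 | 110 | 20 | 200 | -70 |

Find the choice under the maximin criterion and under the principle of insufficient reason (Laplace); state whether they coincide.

Row minima: Tiny=40, Small=-80, Medium=-80, Large=-50, Huge=80, Max=-70
Best worst-case = 80 → Huge.
Row averages: Tiny=114, Small=42, Medium=24, Large=40, Huge=154, Max=74
Highest average = 154 → Huge.

maximin → Huge; laplace → Huge (agree)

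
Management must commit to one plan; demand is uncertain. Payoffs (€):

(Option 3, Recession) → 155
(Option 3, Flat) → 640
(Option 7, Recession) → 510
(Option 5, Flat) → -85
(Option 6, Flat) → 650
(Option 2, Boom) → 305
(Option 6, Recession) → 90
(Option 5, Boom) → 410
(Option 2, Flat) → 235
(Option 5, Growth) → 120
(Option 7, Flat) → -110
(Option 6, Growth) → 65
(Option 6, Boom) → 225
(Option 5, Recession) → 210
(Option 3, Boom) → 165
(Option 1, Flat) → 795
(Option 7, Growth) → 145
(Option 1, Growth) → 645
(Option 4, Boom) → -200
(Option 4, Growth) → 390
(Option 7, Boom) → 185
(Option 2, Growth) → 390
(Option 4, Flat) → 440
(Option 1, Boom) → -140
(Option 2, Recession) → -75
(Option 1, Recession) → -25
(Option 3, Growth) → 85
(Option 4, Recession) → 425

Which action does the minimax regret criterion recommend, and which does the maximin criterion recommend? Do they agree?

Column bests: Recession=510, Flat=795, Growth=645, Boom=410.
Option 1 regrets: 535, 0, 0, 550 → max 550
Option 2 regrets: 585, 560, 255, 105 → max 585
Option 3 regrets: 355, 155, 560, 245 → max 560
Option 4 regrets: 85, 355, 255, 610 → max 610
Option 5 regrets: 300, 880, 525, 0 → max 880
Option 6 regrets: 420, 145, 580, 185 → max 580
Option 7 regrets: 0, 905, 500, 225 → max 905
Smallest max regret = 550 → Option 1.
Row minima: Option 1=-140, Option 2=-75, Option 3=85, Option 4=-200, Option 5=-85, Option 6=65, Option 7=-110
Best worst-case = 85 → Option 3.

minimax regret → Option 1; maximin → Option 3 (disagree)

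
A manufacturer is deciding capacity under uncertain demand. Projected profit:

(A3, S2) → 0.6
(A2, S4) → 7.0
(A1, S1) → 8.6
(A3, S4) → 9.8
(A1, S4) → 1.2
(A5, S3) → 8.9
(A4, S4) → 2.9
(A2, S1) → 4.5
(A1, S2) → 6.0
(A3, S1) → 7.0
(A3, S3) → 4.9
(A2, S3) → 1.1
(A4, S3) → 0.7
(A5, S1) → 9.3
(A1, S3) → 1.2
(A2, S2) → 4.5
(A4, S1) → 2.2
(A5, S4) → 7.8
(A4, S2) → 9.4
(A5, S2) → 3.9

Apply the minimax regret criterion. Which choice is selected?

A5

Column bests: S1=9.3, S2=9.4, S3=8.9, S4=9.8.
A1 regrets: 0.7, 3.4, 7.7, 8.6 → max 8.6
A2 regrets: 4.8, 4.9, 7.8, 2.8 → max 7.8
A3 regrets: 2.3, 8.8, 4.0, 0.0 → max 8.8
A4 regrets: 7.1, 0.0, 8.2, 6.9 → max 8.2
A5 regrets: 0.0, 5.5, 0.0, 2.0 → max 5.5
Smallest max regret = 5.5 → A5.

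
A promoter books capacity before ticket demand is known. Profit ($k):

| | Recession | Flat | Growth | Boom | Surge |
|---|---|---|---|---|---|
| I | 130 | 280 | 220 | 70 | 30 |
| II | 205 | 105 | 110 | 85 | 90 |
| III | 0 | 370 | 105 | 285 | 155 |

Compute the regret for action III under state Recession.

205

Best payoff under Recession is 205.
Regret = 205 − 0 = 205.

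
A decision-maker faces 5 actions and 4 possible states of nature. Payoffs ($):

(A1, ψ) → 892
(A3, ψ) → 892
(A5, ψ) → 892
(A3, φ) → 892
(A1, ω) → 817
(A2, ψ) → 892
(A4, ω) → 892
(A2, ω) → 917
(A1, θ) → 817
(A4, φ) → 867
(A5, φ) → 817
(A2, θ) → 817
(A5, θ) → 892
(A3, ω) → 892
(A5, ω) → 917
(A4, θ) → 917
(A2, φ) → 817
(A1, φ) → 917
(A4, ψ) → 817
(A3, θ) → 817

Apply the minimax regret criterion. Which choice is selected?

A4

Column bests: θ=917, φ=917, ψ=892, ω=917.
A1 regrets: 100, 0, 0, 100 → max 100
A2 regrets: 100, 100, 0, 0 → max 100
A3 regrets: 100, 25, 0, 25 → max 100
A4 regrets: 0, 50, 75, 25 → max 75
A5 regrets: 25, 100, 0, 0 → max 100
Smallest max regret = 75 → A4.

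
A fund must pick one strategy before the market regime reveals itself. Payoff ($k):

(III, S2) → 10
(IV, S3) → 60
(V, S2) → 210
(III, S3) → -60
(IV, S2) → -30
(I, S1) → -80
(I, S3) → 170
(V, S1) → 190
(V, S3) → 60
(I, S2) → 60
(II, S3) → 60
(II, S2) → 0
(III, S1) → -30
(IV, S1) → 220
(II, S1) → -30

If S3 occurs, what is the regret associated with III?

Best payoff under S3 is 170.
Regret = 170 − (-60) = 230.

230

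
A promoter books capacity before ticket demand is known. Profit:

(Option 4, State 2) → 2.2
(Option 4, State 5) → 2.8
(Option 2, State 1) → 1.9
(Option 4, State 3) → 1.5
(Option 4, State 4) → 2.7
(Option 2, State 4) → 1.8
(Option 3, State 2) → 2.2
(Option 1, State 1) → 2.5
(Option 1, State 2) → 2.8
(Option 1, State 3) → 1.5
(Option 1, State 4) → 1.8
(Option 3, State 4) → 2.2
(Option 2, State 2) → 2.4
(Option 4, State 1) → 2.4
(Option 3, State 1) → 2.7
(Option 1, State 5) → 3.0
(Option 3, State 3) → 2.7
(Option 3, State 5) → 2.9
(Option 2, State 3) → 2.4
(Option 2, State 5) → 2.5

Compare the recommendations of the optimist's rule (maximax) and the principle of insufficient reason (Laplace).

Row maxima: Option 1=3.0, Option 2=2.5, Option 3=2.9, Option 4=2.8
Best best-case = 3.0 → Option 1.
Row averages: Option 1=2.32, Option 2=2.2, Option 3=2.54, Option 4=2.32
Highest average = 2.54 → Option 3.

maximax → Option 1; laplace → Option 3 (disagree)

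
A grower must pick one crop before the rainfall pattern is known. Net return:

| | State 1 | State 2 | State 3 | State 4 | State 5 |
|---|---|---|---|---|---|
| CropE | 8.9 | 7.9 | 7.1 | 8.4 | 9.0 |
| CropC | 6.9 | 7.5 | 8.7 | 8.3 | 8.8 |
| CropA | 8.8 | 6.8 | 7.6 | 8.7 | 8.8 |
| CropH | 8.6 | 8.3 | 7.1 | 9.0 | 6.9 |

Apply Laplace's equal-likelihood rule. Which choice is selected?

Row averages: CropE=8.26, CropC=8.04, CropA=8.14, CropH=7.98
Highest average = 8.26 → CropE.

CropE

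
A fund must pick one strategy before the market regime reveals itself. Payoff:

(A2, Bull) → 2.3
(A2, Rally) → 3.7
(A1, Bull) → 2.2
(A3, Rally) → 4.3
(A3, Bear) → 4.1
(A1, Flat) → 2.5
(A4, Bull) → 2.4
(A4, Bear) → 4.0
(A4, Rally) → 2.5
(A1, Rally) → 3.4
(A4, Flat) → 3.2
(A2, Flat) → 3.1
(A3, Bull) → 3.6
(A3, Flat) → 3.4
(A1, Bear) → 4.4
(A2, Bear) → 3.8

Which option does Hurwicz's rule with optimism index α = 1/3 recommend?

A1: 1/3·4.4 + 2/3·2.2 = 44/15
A2: 1/3·3.8 + 2/3·2.3 = 2.8
A3: 1/3·4.3 + 2/3·3.4 = 3.7
A4: 1/3·4.0 + 2/3·2.4 = 44/15
Highest Hurwicz score = 3.7 → A3.

A3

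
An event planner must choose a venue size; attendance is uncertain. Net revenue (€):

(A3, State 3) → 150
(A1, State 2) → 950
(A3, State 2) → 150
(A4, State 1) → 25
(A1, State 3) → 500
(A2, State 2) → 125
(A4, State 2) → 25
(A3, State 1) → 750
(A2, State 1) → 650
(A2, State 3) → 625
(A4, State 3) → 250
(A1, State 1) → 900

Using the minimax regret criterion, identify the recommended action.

A1

Column bests: State 1=900, State 2=950, State 3=625.
A1 regrets: 0, 0, 125 → max 125
A2 regrets: 250, 825, 0 → max 825
A3 regrets: 150, 800, 475 → max 800
A4 regrets: 875, 925, 375 → max 925
Smallest max regret = 125 → A1.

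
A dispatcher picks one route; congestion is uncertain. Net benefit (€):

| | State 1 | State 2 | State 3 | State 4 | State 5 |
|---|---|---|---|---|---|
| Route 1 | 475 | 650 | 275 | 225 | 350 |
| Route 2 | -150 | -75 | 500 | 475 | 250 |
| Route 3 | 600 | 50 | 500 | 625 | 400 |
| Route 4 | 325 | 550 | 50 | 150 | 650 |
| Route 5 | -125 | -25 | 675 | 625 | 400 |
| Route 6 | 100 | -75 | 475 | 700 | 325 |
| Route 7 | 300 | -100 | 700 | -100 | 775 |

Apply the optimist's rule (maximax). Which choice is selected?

Route 7

Row maxima: Route 1=650, Route 2=500, Route 3=625, Route 4=650, Route 5=675, Route 6=700, Route 7=775
Best best-case = 775 → Route 7.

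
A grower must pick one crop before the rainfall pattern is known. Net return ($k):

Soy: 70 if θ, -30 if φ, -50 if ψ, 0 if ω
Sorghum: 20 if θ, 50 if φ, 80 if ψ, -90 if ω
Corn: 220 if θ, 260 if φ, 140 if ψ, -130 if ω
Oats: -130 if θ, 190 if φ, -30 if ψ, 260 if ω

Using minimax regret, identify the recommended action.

Soy

Column bests: θ=220, φ=260, ψ=140, ω=260.
Soy regrets: 150, 290, 190, 260 → max 290
Sorghum regrets: 200, 210, 60, 350 → max 350
Corn regrets: 0, 0, 0, 390 → max 390
Oats regrets: 350, 70, 170, 0 → max 350
Smallest max regret = 290 → Soy.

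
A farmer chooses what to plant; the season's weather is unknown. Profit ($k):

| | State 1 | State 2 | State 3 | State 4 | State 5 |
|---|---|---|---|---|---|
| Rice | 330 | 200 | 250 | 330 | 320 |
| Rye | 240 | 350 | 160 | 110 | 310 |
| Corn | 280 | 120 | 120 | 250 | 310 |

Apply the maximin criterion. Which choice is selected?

Rice

Row minima: Rice=200, Rye=110, Corn=120
Best worst-case = 200 → Rice.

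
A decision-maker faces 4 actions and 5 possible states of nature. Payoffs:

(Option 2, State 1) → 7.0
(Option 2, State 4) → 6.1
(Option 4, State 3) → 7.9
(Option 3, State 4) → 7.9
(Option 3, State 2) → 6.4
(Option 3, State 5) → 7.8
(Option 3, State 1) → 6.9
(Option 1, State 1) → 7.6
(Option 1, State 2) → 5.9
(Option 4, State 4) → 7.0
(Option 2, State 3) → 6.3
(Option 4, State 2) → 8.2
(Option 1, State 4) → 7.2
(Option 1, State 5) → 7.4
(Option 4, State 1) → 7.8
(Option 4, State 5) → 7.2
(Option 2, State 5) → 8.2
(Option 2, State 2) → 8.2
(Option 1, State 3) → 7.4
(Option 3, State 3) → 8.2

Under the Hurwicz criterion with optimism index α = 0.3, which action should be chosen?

Option 1: 0.3·7.6 + 0.7·5.9 = 6.41
Option 2: 0.3·8.2 + 0.7·6.1 = 6.73
Option 3: 0.3·8.2 + 0.7·6.4 = 6.94
Option 4: 0.3·8.2 + 0.7·7.0 = 7.36
Highest Hurwicz score = 7.36 → Option 4.

Option 4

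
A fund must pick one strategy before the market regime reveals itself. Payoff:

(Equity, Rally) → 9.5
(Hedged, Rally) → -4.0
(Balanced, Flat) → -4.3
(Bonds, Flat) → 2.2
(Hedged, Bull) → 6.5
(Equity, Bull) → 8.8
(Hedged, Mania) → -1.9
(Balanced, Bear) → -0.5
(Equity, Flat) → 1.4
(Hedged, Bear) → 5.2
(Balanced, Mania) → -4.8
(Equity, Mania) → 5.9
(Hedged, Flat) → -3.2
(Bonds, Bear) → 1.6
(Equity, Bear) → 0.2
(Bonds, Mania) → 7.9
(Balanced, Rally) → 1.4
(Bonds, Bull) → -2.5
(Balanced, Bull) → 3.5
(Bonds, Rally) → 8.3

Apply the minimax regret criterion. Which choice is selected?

Equity

Column bests: Bear=5.2, Flat=2.2, Bull=8.8, Rally=9.5, Mania=7.9.
Balanced regrets: 5.7, 6.5, 5.3, 8.1, 12.7 → max 12.7
Hedged regrets: 0.0, 5.4, 2.3, 13.5, 9.8 → max 13.5
Bonds regrets: 3.6, 0.0, 11.3, 1.2, 0.0 → max 11.3
Equity regrets: 5.0, 0.8, 0.0, 0.0, 2.0 → max 5.0
Smallest max regret = 5.0 → Equity.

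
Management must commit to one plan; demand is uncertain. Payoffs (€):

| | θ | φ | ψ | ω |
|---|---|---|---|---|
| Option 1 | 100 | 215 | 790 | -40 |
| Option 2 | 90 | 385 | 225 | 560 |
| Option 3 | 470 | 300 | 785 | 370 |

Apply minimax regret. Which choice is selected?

Option 3

Column bests: θ=470, φ=385, ψ=790, ω=560.
Option 1 regrets: 370, 170, 0, 600 → max 600
Option 2 regrets: 380, 0, 565, 0 → max 565
Option 3 regrets: 0, 85, 5, 190 → max 190
Smallest max regret = 190 → Option 3.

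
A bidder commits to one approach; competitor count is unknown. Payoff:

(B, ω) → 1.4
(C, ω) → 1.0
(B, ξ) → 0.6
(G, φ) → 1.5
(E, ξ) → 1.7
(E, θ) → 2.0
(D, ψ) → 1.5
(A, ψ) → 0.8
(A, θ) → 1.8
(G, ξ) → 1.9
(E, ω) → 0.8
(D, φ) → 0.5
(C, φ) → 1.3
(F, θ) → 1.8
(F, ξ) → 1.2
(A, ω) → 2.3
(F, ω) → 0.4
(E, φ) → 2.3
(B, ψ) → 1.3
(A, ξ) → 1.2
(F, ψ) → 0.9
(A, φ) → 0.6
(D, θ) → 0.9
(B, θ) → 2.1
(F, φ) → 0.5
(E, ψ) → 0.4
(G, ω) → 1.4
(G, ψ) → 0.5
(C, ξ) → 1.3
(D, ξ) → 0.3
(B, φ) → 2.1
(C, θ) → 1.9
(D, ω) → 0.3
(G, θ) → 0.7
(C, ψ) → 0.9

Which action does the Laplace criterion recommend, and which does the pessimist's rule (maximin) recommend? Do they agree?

Row averages: A=1.34, B=1.5, C=1.28, D=0.7, E=1.44, F=0.96, G=1.2
Highest average = 1.5 → B.
Row minima: A=0.6, B=0.6, C=0.9, D=0.3, E=0.4, F=0.4, G=0.5
Best worst-case = 0.9 → C.

laplace → B; maximin → C (disagree)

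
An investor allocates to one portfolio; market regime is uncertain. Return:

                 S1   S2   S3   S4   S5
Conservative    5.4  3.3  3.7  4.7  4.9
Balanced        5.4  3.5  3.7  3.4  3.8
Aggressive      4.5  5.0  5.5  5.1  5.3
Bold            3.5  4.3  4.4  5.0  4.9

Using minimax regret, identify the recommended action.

Column bests: S1=5.4, S2=5.0, S3=5.5, S4=5.1, S5=5.3.
Conservative regrets: 0.0, 1.7, 1.8, 0.4, 0.4 → max 1.8
Balanced regrets: 0.0, 1.5, 1.8, 1.7, 1.5 → max 1.8
Aggressive regrets: 0.9, 0.0, 0.0, 0.0, 0.0 → max 0.9
Bold regrets: 1.9, 0.7, 1.1, 0.1, 0.4 → max 1.9
Smallest max regret = 0.9 → Aggressive.

Aggressive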